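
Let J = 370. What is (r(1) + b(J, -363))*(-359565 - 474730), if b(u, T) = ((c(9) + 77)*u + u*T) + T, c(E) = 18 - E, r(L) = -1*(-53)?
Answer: 85765526000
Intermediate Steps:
r(L) = 53
b(u, T) = T + 86*u + T*u (b(u, T) = (((18 - 1*9) + 77)*u + u*T) + T = (((18 - 9) + 77)*u + T*u) + T = ((9 + 77)*u + T*u) + T = (86*u + T*u) + T = T + 86*u + T*u)
(r(1) + b(J, -363))*(-359565 - 474730) = (53 + (-363 + 86*370 - 363*370))*(-359565 - 474730) = (53 + (-363 + 31820 - 134310))*(-834295) = (53 - 102853)*(-834295) = -102800*(-834295) = 85765526000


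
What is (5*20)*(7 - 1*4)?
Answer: 300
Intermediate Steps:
(5*20)*(7 - 1*4) = 100*(7 - 4) = 100*3 = 300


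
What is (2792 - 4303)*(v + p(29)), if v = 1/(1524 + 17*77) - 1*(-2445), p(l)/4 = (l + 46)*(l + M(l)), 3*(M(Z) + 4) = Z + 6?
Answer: -57553515546/2833 ≈ -2.0315e+7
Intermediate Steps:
M(Z) = -2 + Z/3 (M(Z) = -4 + (Z + 6)/3 = -4 + (6 + Z)/3 = -4 + (2 + Z/3) = -2 + Z/3)
p(l) = 4*(-2 + 4*l/3)*(46 + l) (p(l) = 4*((l + 46)*(l + (-2 + l/3))) = 4*((46 + l)*(-2 + 4*l/3)) = 4*((-2 + 4*l/3)*(46 + l)) = 4*(-2 + 4*l/3)*(46 + l))
v = 6926686/2833 (v = 1/(1524 + 1309) + 2445 = 1/2833 + 2445 = 6926686/2833 ≈ 2445.0)
(2792 - 4303)*(v + p(29)) = (2792 - 4303)*(6926686/2833 + (-368 + (16/3)*29**2 + (712/3)*29)) = -1511*(6926686/2833 + (-368 + (16/3)*841 + 20648/3)) = -1511*(6926686/2833 + (-368 + 13456/3 + 20648/3)) = -1511*(6926686/2833 + 11000) = -1511*38089686/2833 = -57553515546/2833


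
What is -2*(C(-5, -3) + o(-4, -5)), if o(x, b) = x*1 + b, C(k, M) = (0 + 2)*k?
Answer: 38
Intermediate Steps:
C(k, M) = 2*k
o(x, b) = b + x (o(x, b) = x + b = b + x)
-2*(C(-5, -3) + o(-4, -5)) = -2*(2*(-5) + (-5 - 4)) = -2*(-10 - 9) = -2*(-19) = 38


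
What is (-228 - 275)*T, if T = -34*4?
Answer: 68408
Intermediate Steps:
T = -136
(-228 - 275)*T = (-228 - 275)*(-136) = -503*(-136) = 68408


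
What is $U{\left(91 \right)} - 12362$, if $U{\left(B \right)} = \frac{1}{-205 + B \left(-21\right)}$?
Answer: $- \frac{26157993}{2116} \approx -12362.0$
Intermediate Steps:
$U{\left(B \right)} = \frac{1}{-205 - 21 B}$
$U{\left(91 \right)} - 12362 = - \frac{1}{205 + 21 \cdot 91} - 12362 = - \frac{1}{205 + 1911} - 12362 = - \frac{1}{2116} - 12362 = - \frac{26157993}{2116}$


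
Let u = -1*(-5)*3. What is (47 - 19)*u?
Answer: 420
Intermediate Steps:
u = 15 (u = 5*3 = 15)
(47 - 19)*u = (47 - 19)*15 = 28*15 = 420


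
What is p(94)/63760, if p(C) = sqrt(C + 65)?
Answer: sqrt(159)/63760 ≈ 0.00019777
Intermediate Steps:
p(C) = sqrt(65 + C)
p(94)/63760 = sqrt(65 + 94)/63760 = sqrt(159)*(1/63760) = sqrt(159)/63760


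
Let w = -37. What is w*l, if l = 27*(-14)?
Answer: 13986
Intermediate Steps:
l = -378
w*l = -37*(-378) = 13986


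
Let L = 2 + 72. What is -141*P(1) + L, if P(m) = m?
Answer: -67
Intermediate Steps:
L = 74
-141*P(1) + L = -141*1 + 74 = -141 + 74 = -67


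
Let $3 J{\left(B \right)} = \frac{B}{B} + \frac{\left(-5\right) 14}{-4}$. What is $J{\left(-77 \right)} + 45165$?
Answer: $\frac{271027}{6} \approx 45171.0$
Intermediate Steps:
$J{\left(B \right)} = \frac{37}{6}$ ($J{\left(B \right)} = \frac{\frac{B}{B} + \frac{\left(-5\right) 14}{-4}}{3} = \frac{1 - - \frac{35}{2}}{3} = \frac{1 + \frac{35}{2}}{3} = \frac{1}{3} \cdot \frac{37}{2} = \frac{37}{6}$)
$J{\left(-77 \right)} + 45165 = \frac{37}{6} + 45165 = \frac{271027}{6}$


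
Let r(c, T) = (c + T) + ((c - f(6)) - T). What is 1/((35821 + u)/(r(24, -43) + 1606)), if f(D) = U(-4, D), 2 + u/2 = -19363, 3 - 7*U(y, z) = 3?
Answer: -1654/2909 ≈ -0.56858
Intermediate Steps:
U(y, z) = 0 (U(y, z) = 3/7 - ⅐*3 = 3/7 - 3/7 = 0)
u = -38730 (u = -4 + 2*(-19363) = -4 - 38726 = -38730)
f(D) = 0
r(c, T) = 2*c (r(c, T) = (c + T) + ((c - 1*0) - T) = (T + c) + ((c + 0) - T) = (T + c) + (c - T) = 2*c)
1/((35821 + u)/(r(24, -43) + 1606)) = 1/((35821 - 38730)/(2*24 + 1606)) = 1/(-2909/(48 + 1606)) = 1/(-2909/1654) = -1654/2909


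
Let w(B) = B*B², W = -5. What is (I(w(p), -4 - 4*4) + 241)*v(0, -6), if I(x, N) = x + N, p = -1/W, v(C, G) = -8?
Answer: -221008/125 ≈ -1768.1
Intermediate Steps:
p = ⅕ (p = -1/(-5) = -1*(-⅕) = ⅕ ≈ 0.20000)
w(B) = B³
I(x, N) = N + x
(I(w(p), -4 - 4*4) + 241)*v(0, -6) = (((-4 - 4*4) + (⅕)³) + 241)*(-8) = (((-4 - 16) + 1/125) + 241)*(-8) = ((-20 + 1/125) + 241)*(-8) = (-2499/125 + 241)*(-8) = (27626/125)*(-8) = -221008/125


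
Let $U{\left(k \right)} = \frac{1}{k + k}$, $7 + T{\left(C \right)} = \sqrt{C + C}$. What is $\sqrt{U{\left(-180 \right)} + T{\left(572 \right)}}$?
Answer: $\frac{\sqrt{-25210 + 7200 \sqrt{286}}}{60} \approx 5.1788$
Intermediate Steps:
$T{\left(C \right)} = -7 + \sqrt{2} \sqrt{C}$ ($T{\left(C \right)} = -7 + \sqrt{C + C} = -7 + \sqrt{2 C} = -7 + \sqrt{2} \sqrt{C}$)
$U{\left(k \right)} = \frac{1}{2 k}$
$\sqrt{U{\left(-180 \right)} + T{\left(572 \right)}} = \sqrt{\frac{1}{2 \left(-180\right)} - \left(7 - \sqrt{2} \sqrt{572}\right)} = \sqrt{\frac{1}{2} \left(- \frac{1}{180}\right) - \left(7 - \sqrt{2} \cdot 2 \sqrt{143}\right)} = \sqrt{- \frac{1}{360} - \left(7 - 2 \sqrt{286}\right)} = \sqrt{- \frac{2521}{360} + 2 \sqrt{286}}$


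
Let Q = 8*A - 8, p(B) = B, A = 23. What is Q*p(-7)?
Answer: -1232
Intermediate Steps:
Q = 176 (Q = 8*23 - 8 = 184 - 8 = 176)
Q*p(-7) = 176*(-7) = -1232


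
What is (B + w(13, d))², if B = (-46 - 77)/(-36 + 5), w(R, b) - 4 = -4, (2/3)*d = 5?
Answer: 15129/961 ≈ 15.743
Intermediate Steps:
d = 15/2 (d = (3/2)*5 = 15/2 ≈ 7.5000)
w(R, b) = 0 (w(R, b) = 4 - 4 = 0)
B = 123/31 (B = -123/(-31) = -123*(-1/31) = 123/31 ≈ 3.9677)
(B + w(13, d))² = (123/31 + 0)² = (123/31)² = 15129/961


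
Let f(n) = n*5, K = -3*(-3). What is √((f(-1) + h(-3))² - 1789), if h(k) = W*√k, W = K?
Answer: 3*√(-223 - 10*I*√3) ≈ 1.7385 - 44.833*I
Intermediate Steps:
K = 9
W = 9
h(k) = 9*√k
f(n) = 5*n
√((f(-1) + h(-3))² - 1789) = √((5*(-1) + 9*√(-3))² - 1789) = √((-5 + 9*(I*√3))² - 1789) = √((-5 + 9*I*√3)² - 1789) = √(-1789 + (-5 + 9*I*√3)²)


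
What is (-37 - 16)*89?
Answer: -4717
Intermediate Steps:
(-37 - 16)*89 = -53*89 = -4717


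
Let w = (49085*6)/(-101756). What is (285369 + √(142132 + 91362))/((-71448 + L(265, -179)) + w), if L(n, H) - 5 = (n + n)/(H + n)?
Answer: -29729389106/7442502777 - 2187754*√233494/156292558317 ≈ -4.0013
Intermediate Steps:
L(n, H) = 5 + 2*n/(H + n) (L(n, H) = 5 + (n + n)/(H + n) = 5 + (2*n)/(H + n) = 5 + 2*n/(H + n))
w = -147255/50878 (w = 294510*(-1/101756) = -147255/50878 ≈ -2.8943)
(285369 + √(142132 + 91362))/((-71448 + L(265, -179)) + w) = (285369 + √(142132 + 91362))/((-71448 + (5*(-179) + 7*265)/(-179 + 265)) - 147255/50878) = (285369 + √233494)/((-71448 + (-895 + 1855)/86) - 147255/50878) = (285369 + √233494)/((-71448 + (1/86)*960) - 147255/50878) = (285369 + √233494)/((-71448 + 480/43) - 147255/50878) = (285369 + √233494)/(-3071784/43 - 147255/50878) = (285369 + √233494)/(-156292558317/2187754) = (285369 + √233494)*(-2187754/156292558317) = -29729389106/7442502777 - 2187754*√233494/156292558317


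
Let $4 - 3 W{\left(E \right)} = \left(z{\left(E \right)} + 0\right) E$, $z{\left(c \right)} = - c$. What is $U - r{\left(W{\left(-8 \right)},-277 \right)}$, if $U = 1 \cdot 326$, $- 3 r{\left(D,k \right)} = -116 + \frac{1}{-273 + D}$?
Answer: $\frac{647359}{2253} \approx 287.33$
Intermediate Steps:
$W{\left(E \right)} = \frac{4}{3} + \frac{E^{2}}{3}$ ($W{\left(E \right)} = \frac{4}{3} - \frac{\left(- E + 0\right) E}{3} = \frac{4}{3} - \frac{- E E}{3} = \frac{4}{3} - \frac{\left(-1\right) E^{2}}{3} = \frac{4}{3} + \frac{E^{2}}{3}$)
$r{\left(D,k \right)} = \frac{116}{3} - \frac{1}{3 \left(-273 + D\right)}$ ($r{\left(D,k \right)} = - \frac{-116 + \frac{1}{-273 + D}}{3} = \frac{116}{3} - \frac{1}{3 \left(-273 + D\right)}$)
$U = 326$
$U - r{\left(W{\left(-8 \right)},-277 \right)} = 326 - \frac{-31669 + 116 \left(\frac{4}{3} + \frac{\left(-8\right)^{2}}{3}\right)}{3 \left(-273 + \left(\frac{4}{3} + \frac{\left(-8\right)^{2}}{3}\right)\right)} = 326 - \frac{-31669 + 116 \left(\frac{4}{3} + \frac{1}{3} \cdot 64\right)}{3 \left(-273 + \left(\frac{4}{3} + \frac{1}{3} \cdot 64\right)\right)} = 326 - \frac{-31669 + 116 \left(\frac{4}{3} + \frac{64}{3}\right)}{3 \left(-273 + \left(\frac{4}{3} + \frac{64}{3}\right)\right)} = 326 - \frac{-31669 + 116 \cdot \frac{68}{3}}{3 \left(-273 + \frac{68}{3}\right)} = 326 - \frac{-31669 + \frac{7888}{3}}{3 \left(- \frac{751}{3}\right)} = 326 - \frac{1}{3} \left(- \frac{3}{751}\right) \left(- \frac{87119}{3}\right) = 326 - \frac{87119}{2253} = \frac{647359}{2253}$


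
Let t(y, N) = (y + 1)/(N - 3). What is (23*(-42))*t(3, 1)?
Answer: 1932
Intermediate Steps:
t(y, N) = (1 + y)/(-3 + N)
(23*(-42))*t(3, 1) = (23*(-42))*((1 + 3)/(-3 + 1)) = -966*4/(-2) = -(-483)*4 = -966*(-2) = 1932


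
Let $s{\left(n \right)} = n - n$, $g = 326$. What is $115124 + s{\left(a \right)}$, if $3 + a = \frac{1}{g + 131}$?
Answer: $115124$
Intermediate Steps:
$a = - \frac{1370}{457}$ ($a = -3 + \frac{1}{326 + 131} = -3 + \frac{1}{457} = - \frac{1370}{457} \approx -2.9978$)
$s{\left(n \right)} = 0$
$115124 + s{\left(a \right)} = 115124 + 0 = 115124$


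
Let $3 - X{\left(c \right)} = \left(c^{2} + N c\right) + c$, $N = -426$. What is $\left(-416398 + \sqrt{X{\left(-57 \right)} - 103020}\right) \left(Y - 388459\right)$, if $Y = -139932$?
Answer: $220020955618 - 14266557 i \sqrt{179} \approx 2.2002 \cdot 10^{11} - 1.9087 \cdot 10^{8} i$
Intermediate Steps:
$X{\left(c \right)} = 3 - c^{2} + 425 c$ ($X{\left(c \right)} = 3 - \left(\left(c^{2} - 426 c\right) + c\right) = 3 - \left(c^{2} - 425 c\right) = 3 - c^{2} + 425 c$)
$\left(-416398 + \sqrt{X{\left(-57 \right)} - 103020}\right) \left(Y - 388459\right) = \left(-416398 + \sqrt{\left(3 - \left(-57\right)^{2} + 425 \left(-57\right)\right) - 103020}\right) \left(-139932 - 388459\right) = \left(-416398 + \sqrt{\left(3 - 3249 - 24225\right) - 103020}\right) \left(-528391\right) = \left(-416398 + \sqrt{-27471 - 103020}\right) \left(-528391\right) = \left(-416398 + \sqrt{-130491}\right) \left(-528391\right) = \left(-416398 + 27 i \sqrt{179}\right) \left(-528391\right) = 220020955618 - 14266557 i \sqrt{179}$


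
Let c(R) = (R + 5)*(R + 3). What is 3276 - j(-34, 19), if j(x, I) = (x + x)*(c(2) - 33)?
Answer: 3412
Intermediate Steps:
c(R) = (3 + R)*(5 + R) (c(R) = (5 + R)*(3 + R) = (3 + R)*(5 + R))
j(x, I) = 4*x (j(x, I) = (x + x)*((15 + 2² + 8*2) - 33) = (2*x)*((15 + 4 + 16) - 33) = (2*x)*(35 - 33) = (2*x)*2 = 4*x)
3276 - j(-34, 19) = 3276 - 4*(-34) = 3276 - 1*(-136) = 3276 + 136 = 3412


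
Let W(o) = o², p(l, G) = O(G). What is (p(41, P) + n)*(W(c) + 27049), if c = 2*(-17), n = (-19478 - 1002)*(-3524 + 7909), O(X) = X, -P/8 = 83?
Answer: -2532963112120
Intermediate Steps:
P = -664 (P = -8*83 = -664)
p(l, G) = G
n = -89804800 (n = -20480*4385 = -89804800)
c = -34
(p(41, P) + n)*(W(c) + 27049) = (-664 - 89804800)*((-34)² + 27049) = -89805464*(1156 + 27049) = -89805464*28205 = -2532963112120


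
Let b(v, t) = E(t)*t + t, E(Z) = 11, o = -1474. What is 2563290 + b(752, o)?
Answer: 2545602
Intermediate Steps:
b(v, t) = 12*t (b(v, t) = 11*t + t = 12*t)
2563290 + b(752, o) = 2563290 + 12*(-1474) = 2563290 - 17688 = 2545602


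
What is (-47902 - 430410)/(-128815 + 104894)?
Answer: 478312/23921 ≈ 19.995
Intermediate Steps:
(-47902 - 430410)/(-128815 + 104894) = -478312/(-23921) = -478312*(-1/23921) = 478312/23921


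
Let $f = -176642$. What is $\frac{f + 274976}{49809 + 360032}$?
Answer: $\frac{98334}{409841} \approx 0.23993$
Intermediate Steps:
$\frac{f + 274976}{49809 + 360032} = \frac{-176642 + 274976}{49809 + 360032} = \frac{98334}{409841}$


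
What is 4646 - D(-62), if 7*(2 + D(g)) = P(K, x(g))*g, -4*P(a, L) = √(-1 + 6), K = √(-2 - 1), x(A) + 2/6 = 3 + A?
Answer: 4648 - 31*√5/14 ≈ 4643.0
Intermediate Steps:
x(A) = 8/3 + A (x(A) = -⅓ + (3 + A) = 8/3 + A)
K = I*√3 (K = √(-3) = I*√3 ≈ 1.732*I)
P(a, L) = -√5/4 (P(a, L) = -√(-1 + 6)/4 = -√5/4)
D(g) = -2 - g*√5/28 (D(g) = -2 + ((-√5/4)*g)/7 = -2 + (-g*√5/4)/7 = -2 - g*√5/28)
4646 - D(-62) = 4646 - (-2 - 1/28*(-62)*√5) = 4646 - (-2 + 31*√5/14) = 4646 + (2 - 31*√5/14) = 4648 - 31*√5/14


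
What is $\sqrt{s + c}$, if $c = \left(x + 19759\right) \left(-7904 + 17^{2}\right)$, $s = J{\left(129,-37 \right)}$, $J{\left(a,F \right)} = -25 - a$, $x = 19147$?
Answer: $12 i \sqrt{2057426} \approx 17212.0 i$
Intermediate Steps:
$s = -154$ ($s = -25 - 129 = -154$)
$c = -296269190$ ($c = \left(19147 + 19759\right) \left(-7904 + 17^{2}\right) = 38906 \left(-7904 + 289\right) = 38906 \left(-7615\right) = -296269190$)
$\sqrt{s + c} = \sqrt{-154 - 296269190} = \sqrt{-296269344} = 12 i \sqrt{2057426}$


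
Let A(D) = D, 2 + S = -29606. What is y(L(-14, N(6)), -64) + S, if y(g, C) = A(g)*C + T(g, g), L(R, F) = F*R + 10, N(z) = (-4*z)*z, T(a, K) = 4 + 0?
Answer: -159268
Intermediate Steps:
S = -29608 (S = -2 - 29606 = -29608)
T(a, K) = 4
N(z) = -4*z²
L(R, F) = 10 + F*R
y(g, C) = 4 + C*g (y(g, C) = g*C + 4 = C*g + 4 = 4 + C*g)
y(L(-14, N(6)), -64) + S = (4 - 64*(10 - 4*6²*(-14))) - 29608 = (4 - 64*(10 - 4*36*(-14))) - 29608 = (4 - 64*(10 - 144*(-14))) - 29608 = (4 - 64*(10 + 2016)) - 29608 = (4 - 64*2026) - 29608 = (4 - 129664) - 29608 = -129660 - 29608 = -159268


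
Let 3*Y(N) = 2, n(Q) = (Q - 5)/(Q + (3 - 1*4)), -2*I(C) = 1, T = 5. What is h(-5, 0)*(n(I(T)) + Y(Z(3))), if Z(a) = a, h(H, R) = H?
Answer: -65/3 ≈ -21.667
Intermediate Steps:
I(C) = -½ (I(C) = -½*1 = -½)
n(Q) = (-5 + Q)/(-1 + Q) (n(Q) = (-5 + Q)/(Q + (3 - 4)) = (-5 + Q)/(Q - 1) = (-5 + Q)/(-1 + Q))
Y(N) = ⅔ (Y(N) = (⅓)*2 = ⅔)
h(-5, 0)*(n(I(T)) + Y(Z(3))) = -5*((-5 - ½)/(-1 - ½) + ⅔) = -5*(-11/2/(-3/2) + ⅔) = -5*(-⅔*(-11/2) + ⅔) = -5*(11/3 + ⅔) = -5*13/3 = -65/3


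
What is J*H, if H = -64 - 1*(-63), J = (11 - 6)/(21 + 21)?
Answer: -5/42 ≈ -0.11905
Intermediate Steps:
J = 5/42 ≈ 0.11905
H = -1 (H = -64 + 63 = -1)
J*H = (5/42)*(-1) = -5/42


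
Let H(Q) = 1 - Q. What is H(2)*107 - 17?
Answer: -124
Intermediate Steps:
H(2)*107 - 17 = (1 - 1*2)*107 - 17 = (1 - 2)*107 - 17 = -1*107 - 17 = -107 - 17 = -124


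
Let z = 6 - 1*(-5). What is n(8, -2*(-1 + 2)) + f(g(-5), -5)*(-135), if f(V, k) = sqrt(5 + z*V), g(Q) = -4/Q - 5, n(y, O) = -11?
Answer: -11 - 27*I*sqrt(1030) ≈ -11.0 - 866.53*I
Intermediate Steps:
g(Q) = -5 - 4/Q
z = 11 (z = 6 + 5 = 11)
f(V, k) = sqrt(5 + 11*V)
n(8, -2*(-1 + 2)) + f(g(-5), -5)*(-135) = -11 + sqrt(5 + 11*(-5 - 4/(-5)))*(-135) = -11 + sqrt(5 + 11*(-5 - 4*(-1/5)))*(-135) = -11 + sqrt(5 + 11*(-5 + 4/5))*(-135) = -11 + sqrt(5 + 11*(-21/5))*(-135) = -11 + sqrt(5 - 231/5)*(-135) = -11 + sqrt(-206/5)*(-135) = -11 + (I*sqrt(1030)/5)*(-135) = -11 - 27*I*sqrt(1030)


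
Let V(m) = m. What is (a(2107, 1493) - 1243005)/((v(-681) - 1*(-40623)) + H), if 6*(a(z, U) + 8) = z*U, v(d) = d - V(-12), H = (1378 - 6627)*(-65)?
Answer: -4312327/2286834 ≈ -1.8857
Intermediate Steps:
H = 341185 (H = -5249*(-65) = 341185)
v(d) = 12 + d (v(d) = d - 1*(-12) = d + 12 = 12 + d)
a(z, U) = -8 + U*z/6 (a(z, U) = -8 + (z*U)/6 = -8 + (U*z)/6 = -8 + U*z/6)
(a(2107, 1493) - 1243005)/((v(-681) - 1*(-40623)) + H) = ((-8 + (⅙)*1493*2107) - 1243005)/(((12 - 681) - 1*(-40623)) + 341185) = ((-8 + 3145751/6) - 1243005)/((-669 + 40623) + 341185) = (3145703/6 - 1243005)/(39954 + 341185) = -4312327/6/381139 = -4312327/6*1/381139 = -4312327/2286834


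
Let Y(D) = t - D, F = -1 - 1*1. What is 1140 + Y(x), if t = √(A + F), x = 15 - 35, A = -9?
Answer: 1160 + I*√11 ≈ 1160.0 + 3.3166*I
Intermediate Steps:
F = -2 (F = -1 - 1 = -2)
x = -20
t = I*√11 (t = √(-9 - 2) = √(-11) = I*√11 ≈ 3.3166*I)
Y(D) = -D + I*√11 (Y(D) = I*√11 - D = -D + I*√11)
1140 + Y(x) = 1140 + (-1*(-20) + I*√11) = 1140 + (20 + I*√11) = 1160 + I*√11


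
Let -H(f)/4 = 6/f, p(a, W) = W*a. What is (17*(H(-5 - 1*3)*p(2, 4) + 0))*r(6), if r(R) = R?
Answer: 2448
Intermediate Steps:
H(f) = -24/f
(17*(H(-5 - 1*3)*p(2, 4) + 0))*r(6) = (17*((-24/(-5 - 1*3))*(4*2) + 0))*6 = (17*(-24/(-5 - 3)*8 + 0))*6 = (17*(-24/(-8)*8 + 0))*6 = (17*(-24*(-⅛)*8 + 0))*6 = (17*(3*8 + 0))*6 = (17*(24 + 0))*6 = (17*24)*6 = 408*6 = 2448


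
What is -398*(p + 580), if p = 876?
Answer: -579488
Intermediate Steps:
-398*(p + 580) = -398*(876 + 580) = -398*1456 = -579488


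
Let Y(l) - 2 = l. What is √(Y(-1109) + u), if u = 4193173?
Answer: √4192066 ≈ 2047.5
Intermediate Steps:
Y(l) = 2 + l
√(Y(-1109) + u) = √((2 - 1109) + 4193173) = √(-1107 + 4193173) = √4192066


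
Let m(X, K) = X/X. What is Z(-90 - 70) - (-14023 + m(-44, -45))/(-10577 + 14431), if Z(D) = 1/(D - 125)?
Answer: 48688/13395 ≈ 3.6348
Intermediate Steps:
m(X, K) = 1
Z(D) = 1/(-125 + D)
Z(-90 - 70) - (-14023 + m(-44, -45))/(-10577 + 14431) = 1/(-125 + (-90 - 70)) - (-14023 + 1)/(-10577 + 14431) = 1/(-125 - 160) - (-14022)/3854 = 1/(-285) - (-14022)/3854 = -1/285 - 1*(-171/47) = -1/285 + 171/47 = 48688/13395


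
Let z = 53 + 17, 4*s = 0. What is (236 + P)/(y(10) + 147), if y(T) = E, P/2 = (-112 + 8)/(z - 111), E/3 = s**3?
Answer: 1412/861 ≈ 1.6400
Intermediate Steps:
s = 0 (s = (1/4)*0 = 0)
E = 0 (E = 3*0**3 = 3*0 = 0)
z = 70
P = 208/41 (P = 2*((-112 + 8)/(70 - 111)) = 2*(-104/(-41)) = 2*(-104*(-1/41)) = 2*(104/41) = 208/41 ≈ 5.0732)
y(T) = 0
(236 + P)/(y(10) + 147) = (236 + 208/41)/(0 + 147) = (9884/41)/147 = (9884/41)*(1/147) = 1412/861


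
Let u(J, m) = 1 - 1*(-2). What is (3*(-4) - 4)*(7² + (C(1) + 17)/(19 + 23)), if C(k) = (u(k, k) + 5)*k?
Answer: -16664/21 ≈ -793.52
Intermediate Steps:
u(J, m) = 3 (u(J, m) = 1 + 2 = 3)
C(k) = 8*k (C(k) = (3 + 5)*k = 8*k)
(3*(-4) - 4)*(7² + (C(1) + 17)/(19 + 23)) = (3*(-4) - 4)*(7² + (8*1 + 17)/(19 + 23)) = (-12 - 4)*(49 + (8 + 17)/42) = -16*(49 + 25*(1/42)) = -16*(49 + 25/42) = -16*2083/42 = -16664/21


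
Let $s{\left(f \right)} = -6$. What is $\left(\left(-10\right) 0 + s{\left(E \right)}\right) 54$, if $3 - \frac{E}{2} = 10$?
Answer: $-324$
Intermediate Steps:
$E = -14$ ($E = 6 - 20 = -14$)
$\left(\left(-10\right) 0 + s{\left(E \right)}\right) 54 = \left(\left(-10\right) 0 - 6\right) 54 = \left(0 - 6\right) 54 = \left(-6\right) 54 = -324$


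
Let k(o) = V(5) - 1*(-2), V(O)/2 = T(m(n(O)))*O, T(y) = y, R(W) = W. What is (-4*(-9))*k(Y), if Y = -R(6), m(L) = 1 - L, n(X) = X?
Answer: -1368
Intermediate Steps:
Y = -6 (Y = -1*6 = -6)
V(O) = 2*O*(1 - O) (V(O) = 2*((1 - O)*O) = 2*(O*(1 - O)) = 2*O*(1 - O))
k(o) = -38 (k(o) = 2*5*(1 - 1*5) - 1*(-2) = 2*5*(1 - 5) + 2 = 2*5*(-4) + 2 = -40 + 2 = -38)
(-4*(-9))*k(Y) = -4*(-9)*(-38) = 36*(-38) = -1368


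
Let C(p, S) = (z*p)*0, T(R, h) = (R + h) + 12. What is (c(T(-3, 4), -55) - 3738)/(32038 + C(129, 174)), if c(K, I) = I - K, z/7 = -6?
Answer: -1903/16019 ≈ -0.11880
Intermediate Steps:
z = -42 (z = 7*(-6) = -42)
T(R, h) = 12 + R + h
C(p, S) = 0 (C(p, S) = -42*p*0 = 0)
(c(T(-3, 4), -55) - 3738)/(32038 + C(129, 174)) = ((-55 - (12 - 3 + 4)) - 3738)/(32038 + 0) = ((-55 - 1*13) - 3738)/32038 = ((-55 - 13) - 3738)*(1/32038) = (-68 - 3738)*(1/32038) = -3806*1/32038 = -1903/16019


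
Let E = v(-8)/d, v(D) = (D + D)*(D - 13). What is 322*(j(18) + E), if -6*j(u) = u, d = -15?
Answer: -40894/5 ≈ -8178.8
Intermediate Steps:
v(D) = 2*D*(-13 + D) (v(D) = (2*D)*(-13 + D) = 2*D*(-13 + D))
j(u) = -u/6
E = -112/5 (E = (2*(-8)*(-13 - 8))/(-15) = (2*(-8)*(-21))*(-1/15) = 336*(-1/15) = -112/5 ≈ -22.400)
322*(j(18) + E) = 322*(-⅙*18 - 112/5) = 322*(-3 - 112/5) = 322*(-127/5) = -40894/5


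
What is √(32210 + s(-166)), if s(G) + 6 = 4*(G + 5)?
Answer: 2*√7890 ≈ 177.65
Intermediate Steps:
s(G) = 14 + 4*G (s(G) = -6 + 4*(G + 5) = -6 + 4*(5 + G) = -6 + (20 + 4*G) = 14 + 4*G)
√(32210 + s(-166)) = √(32210 + (14 + 4*(-166))) = √(32210 + (14 - 664)) = √(32210 - 650) = √31560 = 2*√7890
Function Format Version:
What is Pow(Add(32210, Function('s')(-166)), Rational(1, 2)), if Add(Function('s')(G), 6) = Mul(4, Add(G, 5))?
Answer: Mul(2, Pow(7890, Rational(1, 2))) ≈ 177.65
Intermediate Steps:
Function('s')(G) = Add(14, Mul(4, G)) (Function('s')(G) = Add(-6, Mul(4, Add(G, 5))) = Add(-6, Mul(4, Add(5, G))) = Add(-6, Add(20, Mul(4, G))) = Add(14, Mul(4, G)))
Pow(Add(32210, Function('s')(-166)), Rational(1, 2)) = Pow(Add(32210, Add(14, Mul(4, -166))), Rational(1, 2)) = Pow(Add(32210, Add(14, -664)), Rational(1, 2)) = Pow(Add(32210, -650), Rational(1, 2)) = Pow(31560, Rational(1, 2)) = Mul(2, Pow(7890, Rational(1, 2)))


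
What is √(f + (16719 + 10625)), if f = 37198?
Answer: √64542 ≈ 254.05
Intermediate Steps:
√(f + (16719 + 10625)) = √(37198 + (16719 + 10625)) = √(37198 + 27344) = √64542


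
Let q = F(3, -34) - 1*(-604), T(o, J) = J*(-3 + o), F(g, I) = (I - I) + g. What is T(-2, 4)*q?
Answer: -12140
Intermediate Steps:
F(g, I) = g (F(g, I) = 0 + g = g)
q = 607 (q = 3 - 1*(-604) = 3 + 604 = 607)
T(-2, 4)*q = (4*(-3 - 2))*607 = (4*(-5))*607 = -20*607 = -12140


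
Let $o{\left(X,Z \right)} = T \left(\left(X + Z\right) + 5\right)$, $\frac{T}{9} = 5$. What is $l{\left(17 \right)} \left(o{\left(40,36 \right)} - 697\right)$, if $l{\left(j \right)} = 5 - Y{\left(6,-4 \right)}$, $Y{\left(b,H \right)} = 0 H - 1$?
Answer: $17688$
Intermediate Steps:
$T = 45$ ($T = 9 \cdot 5 = 45$)
$Y{\left(b,H \right)} = -1$ ($Y{\left(b,H \right)} = 0 - 1 = -1$)
$l{\left(j \right)} = 6$ ($l{\left(j \right)} = 5 - -1 = 5 + 1 = 6$)
$o{\left(X,Z \right)} = 225 + 45 X + 45 Z$ ($o{\left(X,Z \right)} = 45 \left(\left(X + Z\right) + 5\right) = 45 \left(5 + X + Z\right) = 225 + 45 X + 45 Z$)
$l{\left(17 \right)} \left(o{\left(40,36 \right)} - 697\right) = 6 \left(\left(225 + 45 \cdot 40 + 45 \cdot 36\right) - 697\right) = 6 \left(\left(225 + 1800 + 1620\right) - 697\right) = 6 \left(3645 - 697\right) = 6 \cdot 2948 = 17688$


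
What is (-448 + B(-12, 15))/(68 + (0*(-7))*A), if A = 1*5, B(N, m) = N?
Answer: -115/17 ≈ -6.7647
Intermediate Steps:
A = 5
(-448 + B(-12, 15))/(68 + (0*(-7))*A) = (-448 - 12)/(68 + (0*(-7))*5) = -460/(68 + 0*5) = -460/(68 + 0) = -460/68 = -460*1/68 = -115/17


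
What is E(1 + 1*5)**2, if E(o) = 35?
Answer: 1225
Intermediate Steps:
E(1 + 1*5)**2 = 35**2 = 1225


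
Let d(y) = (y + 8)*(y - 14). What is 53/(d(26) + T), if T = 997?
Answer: 53/1405 ≈ 0.037722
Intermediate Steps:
d(y) = (-14 + y)*(8 + y) (d(y) = (8 + y)*(-14 + y) = (-14 + y)*(8 + y))
53/(d(26) + T) = 53/((-112 + 26² - 6*26) + 997) = 53/((-112 + 676 - 156) + 997) = 53/(408 + 997) = 53/1405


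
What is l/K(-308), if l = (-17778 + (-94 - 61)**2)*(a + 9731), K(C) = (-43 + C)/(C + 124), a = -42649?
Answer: -37837529264/351 ≈ -1.0780e+8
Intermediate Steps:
K(C) = (-43 + C)/(124 + C)
l = -205638746 (l = (-17778 + (-94 - 61)**2)*(-42649 + 9731) = (-17778 + (-155)**2)*(-32918) = (-17778 + 24025)*(-32918) = 6247*(-32918) = -205638746)
l/K(-308) = -205638746*(124 - 308)/(-43 - 308) = -205638746/(-351/(-184)) = -205638746/((-1/184*(-351))) = -205638746/351/184 = -205638746*184/351 = -37837529264/351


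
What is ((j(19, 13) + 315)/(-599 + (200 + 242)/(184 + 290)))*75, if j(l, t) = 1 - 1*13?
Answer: -5385825/141742 ≈ -37.997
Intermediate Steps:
j(l, t) = -12 (j(l, t) = 1 - 13 = -12)
((j(19, 13) + 315)/(-599 + (200 + 242)/(184 + 290)))*75 = ((-12 + 315)/(-599 + (200 + 242)/(184 + 290)))*75 = (303/(-599 + 442/474))*75 = (303/(-599 + 442*(1/474)))*75 = (303/(-599 + 221/237))*75 = (303/(-141742/237))*75 = (303*(-237/141742))*75 = -71811/141742*75 = -5385825/141742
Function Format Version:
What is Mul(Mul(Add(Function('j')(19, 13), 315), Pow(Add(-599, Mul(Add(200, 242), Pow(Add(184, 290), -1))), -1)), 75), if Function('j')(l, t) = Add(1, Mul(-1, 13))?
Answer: Rational(-5385825, 141742) ≈ -37.997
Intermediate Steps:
Function('j')(l, t) = -12 (Function('j')(l, t) = Add(1, -13) = -12)
Mul(Mul(Add(Function('j')(19, 13), 315), Pow(Add(-599, Mul(Add(200, 242), Pow(Add(184, 290), -1))), -1)), 75) = Mul(Mul(Add(-12, 315), Pow(Add(-599, Mul(Add(200, 242), Pow(Add(184, 290), -1))), -1)), 75) = Mul(Mul(303, Pow(Add(-599, Mul(442, Pow(474, -1))), -1)), 75) = Mul(Mul(303, Pow(Add(-599, Mul(442, Rational(1, 474))), -1)), 75) = Mul(Mul(303, Pow(Add(-599, Rational(221, 237)), -1)), 75) = Mul(Mul(303, Pow(Rational(-141742, 237), -1)), 75) = Mul(Mul(303, Rational(-237, 141742)), 75) = Mul(Rational(-71811, 141742), 75) = Rational(-5385825, 141742)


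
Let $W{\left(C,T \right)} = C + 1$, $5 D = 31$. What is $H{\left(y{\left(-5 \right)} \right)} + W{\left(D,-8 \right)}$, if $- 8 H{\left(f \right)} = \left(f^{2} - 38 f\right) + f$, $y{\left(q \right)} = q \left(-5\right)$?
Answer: $\frac{447}{10} \approx 44.7$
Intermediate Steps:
$D = \frac{31}{5}$ ($D = \frac{1}{5} \cdot 31 = \frac{31}{5} \approx 6.2$)
$y{\left(q \right)} = - 5 q$
$H{\left(f \right)} = - \frac{f^{2}}{8} + \frac{37 f}{8}$ ($H{\left(f \right)} = - \frac{\left(f^{2} - 38 f\right) + f}{8} = - \frac{f^{2} - 37 f}{8} = - \frac{f^{2}}{8} + \frac{37 f}{8}$)
$W{\left(C,T \right)} = 1 + C$
$H{\left(y{\left(-5 \right)} \right)} + W{\left(D,-8 \right)} = \frac{\left(-5\right) \left(-5\right) \left(37 - \left(-5\right) \left(-5\right)\right)}{8} + \left(1 + \frac{31}{5}\right) = \frac{1}{8} \cdot 25 \left(37 - 25\right) + \frac{36}{5} = \frac{1}{8} \cdot 25 \cdot 12 + \frac{36}{5} = \frac{75}{2} + \frac{36}{5} = \frac{447}{10}$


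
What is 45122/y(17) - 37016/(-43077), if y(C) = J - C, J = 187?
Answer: 975006557/3661545 ≈ 266.28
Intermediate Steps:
y(C) = 187 - C
45122/y(17) - 37016/(-43077) = 45122/(187 - 1*17) - 37016/(-43077) = 45122/(187 - 17) - 37016*(-1/43077) = 45122/170 + 37016/43077 = 45122*(1/170) + 37016/43077 = 22561/85 + 37016/43077 = 975006557/3661545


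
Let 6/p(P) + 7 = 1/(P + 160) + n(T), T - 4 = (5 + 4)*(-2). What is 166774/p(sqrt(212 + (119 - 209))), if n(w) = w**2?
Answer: 200775132637/38217 - 83387*sqrt(122)/76434 ≈ 5.2535e+6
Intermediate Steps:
T = -14 (T = 4 + (5 + 4)*(-2) = 4 + 9*(-2) = 4 - 18 = -14)
p(P) = 6/(189 + 1/(160 + P)) (p(P) = 6/(-7 + (1/(P + 160) + (-14)**2)) = 6/(-7 + (1/(160 + P) + 196)) = 6/(-7 + (196 + 1/(160 + P))) = 6/(189 + 1/(160 + P)))
166774/p(sqrt(212 + (119 - 209))) = 166774/((6*(160 + sqrt(212 + (119 - 209)))/(30241 + 189*sqrt(212 + (119 - 209))))) = 166774/((6*(160 + sqrt(212 - 90))/(30241 + 189*sqrt(212 - 90)))) = 166774/((6*(160 + sqrt(122))/(30241 + 189*sqrt(122)))) = 166774*((30241 + 189*sqrt(122))/(6*(160 + sqrt(122)))) = 83387*(30241 + 189*sqrt(122))/(3*(160 + sqrt(122)))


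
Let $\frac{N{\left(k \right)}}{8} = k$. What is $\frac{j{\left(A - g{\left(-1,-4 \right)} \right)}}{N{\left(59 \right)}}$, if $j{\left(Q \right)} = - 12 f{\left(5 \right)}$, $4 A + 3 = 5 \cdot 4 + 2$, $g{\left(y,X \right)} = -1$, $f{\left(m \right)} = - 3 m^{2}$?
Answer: $\frac{225}{118} \approx 1.9068$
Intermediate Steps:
$N{\left(k \right)} = 8 k$
$A = \frac{19}{4}$ ($A = - \frac{3}{4} + \frac{5 \cdot 4 + 2}{4} = - \frac{3}{4} + \frac{20 + 2}{4} = - \frac{3}{4} + \frac{1}{4} \cdot 22 = - \frac{3}{4} + \frac{11}{2} = \frac{19}{4} \approx 4.75$)
$j{\left(Q \right)} = 900$ ($j{\left(Q \right)} = - 12 \left(- 3 \cdot 5^{2}\right) = - 12 \left(\left(-3\right) 25\right) = \left(-12\right) \left(-75\right) = 900$)
$\frac{j{\left(A - g{\left(-1,-4 \right)} \right)}}{N{\left(59 \right)}} = \frac{900}{8 \cdot 59} = \frac{900}{472} = 900 \cdot \frac{1}{472} = \frac{225}{118}$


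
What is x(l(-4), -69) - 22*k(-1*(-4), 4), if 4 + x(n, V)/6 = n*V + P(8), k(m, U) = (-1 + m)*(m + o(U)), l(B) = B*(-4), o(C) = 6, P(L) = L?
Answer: -7260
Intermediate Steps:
l(B) = -4*B
k(m, U) = (-1 + m)*(6 + m) (k(m, U) = (-1 + m)*(m + 6) = (-1 + m)*(6 + m))
x(n, V) = 24 + 6*V*n (x(n, V) = -24 + 6*(n*V + 8) = -24 + 6*(V*n + 8) = -24 + 6*(8 + V*n) = -24 + (48 + 6*V*n) = 24 + 6*V*n)
x(l(-4), -69) - 22*k(-1*(-4), 4) = (24 + 6*(-69)*(-4*(-4))) - 22*(-6 + (-1*(-4))**2 + 5*(-1*(-4))) = (24 + 6*(-69)*16) - 22*(-6 + 4**2 + 5*4) = (24 - 6624) - 22*(-6 + 16 + 20) = -6600 - 22*30 = -6600 - 1*660 = -6600 - 660 = -7260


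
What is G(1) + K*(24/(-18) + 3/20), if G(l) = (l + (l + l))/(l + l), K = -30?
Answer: 37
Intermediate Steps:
G(l) = 3/2 (G(l) = (l + 2*l)/((2*l)) = (3*l)*(1/(2*l)) = 3/2)
G(1) + K*(24/(-18) + 3/20) = 3/2 - 30*(24/(-18) + 3/20) = 3/2 - 30*(24*(-1/18) + 3*(1/20)) = 3/2 - 30*(-4/3 + 3/20) = 3/2 - 30*(-71/60) = 3/2 + 71/2 = 37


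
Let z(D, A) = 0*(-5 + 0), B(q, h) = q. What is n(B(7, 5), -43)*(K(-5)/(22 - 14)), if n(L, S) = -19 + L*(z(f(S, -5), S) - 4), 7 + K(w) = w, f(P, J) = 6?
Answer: 141/2 ≈ 70.500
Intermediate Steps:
z(D, A) = 0 (z(D, A) = 0*(-5) = 0)
K(w) = -7 + w
n(L, S) = -19 - 4*L (n(L, S) = -19 + L*(0 - 4) = -19 + L*(-4) = -19 - 4*L)
n(B(7, 5), -43)*(K(-5)/(22 - 14)) = (-19 - 4*7)*((-7 - 5)/(22 - 14)) = (-19 - 28)*(-12/8) = -(-564)/8 = -47*(-3/2) = 141/2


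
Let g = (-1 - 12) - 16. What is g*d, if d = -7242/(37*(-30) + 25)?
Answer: -210018/1085 ≈ -193.56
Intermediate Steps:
d = 7242/1085 (d = -7242/(-1110 + 25) = -7242/(-1085) = -7242*(-1/1085) = 7242/1085 ≈ 6.6747)
g = -29 (g = -13 - 16 = -29)
g*d = -29*7242/1085 = -210018/1085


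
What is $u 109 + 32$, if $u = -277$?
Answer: $-30161$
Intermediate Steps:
$u 109 + 32 = \left(-277\right) 109 + 32 = -30193 + 32 = -30161$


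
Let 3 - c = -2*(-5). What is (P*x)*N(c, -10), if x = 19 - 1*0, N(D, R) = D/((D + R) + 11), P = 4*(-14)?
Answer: -3724/3 ≈ -1241.3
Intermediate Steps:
P = -56
c = -7 (c = 3 - (-2)*(-5) = 3 - 1*10 = 3 - 10 = -7)
N(D, R) = D/(11 + D + R)
x = 19 (x = 19 + 0 = 19)
(P*x)*N(c, -10) = (-56*19)*(-7/(11 - 7 - 10)) = -(-7448)/(-6) = -(-7448)*(-1)/6 = -1064*7/6 = -3724/3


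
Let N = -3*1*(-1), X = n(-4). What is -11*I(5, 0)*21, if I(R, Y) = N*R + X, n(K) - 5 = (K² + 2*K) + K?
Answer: -5544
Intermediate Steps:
n(K) = 5 + K² + 3*K (n(K) = 5 + ((K² + 2*K) + K) = 5 + (K² + 3*K) = 5 + K² + 3*K)
X = 9 (X = 5 + (-4)² + 3*(-4) = 5 + 16 - 12 = 9)
N = 3 (N = -3*(-1) = 3)
I(R, Y) = 9 + 3*R (I(R, Y) = 3*R + 9 = 9 + 3*R)
-11*I(5, 0)*21 = -11*(9 + 3*5)*21 = -11*(9 + 15)*21 = -11*24*21 = -264*21 = -5544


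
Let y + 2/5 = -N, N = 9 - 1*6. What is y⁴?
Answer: 83521/625 ≈ 133.63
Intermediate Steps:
N = 3 (N = 9 - 6 = 3)
y = -17/5 (y = -⅖ - 1*3 = -⅖ - 3 = -17/5 ≈ -3.4000)
y⁴ = (-17/5)⁴ = 83521/625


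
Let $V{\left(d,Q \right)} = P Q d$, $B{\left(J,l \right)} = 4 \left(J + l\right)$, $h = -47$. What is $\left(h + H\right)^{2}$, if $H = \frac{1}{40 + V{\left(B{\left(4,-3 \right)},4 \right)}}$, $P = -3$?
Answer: $\frac{142129}{64} \approx 2220.8$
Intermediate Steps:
$B{\left(J,l \right)} = 4 J + 4 l$
$V{\left(d,Q \right)} = - 3 Q d$
$H = - \frac{1}{8}$ ($H = \frac{1}{40 - 12 \left(4 \cdot 4 + 4 \left(-3\right)\right)} = \frac{1}{40 - 12 \left(16 - 12\right)} = \frac{1}{40 - 12 \cdot 4} = \frac{1}{40 - 48} = \frac{1}{-8} = - \frac{1}{8} \approx -0.125$)
$\left(h + H\right)^{2} = \left(-47 - \frac{1}{8}\right)^{2} = \left(- \frac{377}{8}\right)^{2} = \frac{142129}{64}$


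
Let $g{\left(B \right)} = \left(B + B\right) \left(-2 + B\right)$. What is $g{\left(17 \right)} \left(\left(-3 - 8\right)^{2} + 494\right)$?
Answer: $313650$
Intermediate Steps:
$g{\left(B \right)} = 2 B \left(-2 + B\right)$
$g{\left(17 \right)} \left(\left(-3 - 8\right)^{2} + 494\right) = 2 \cdot 17 \left(-2 + 17\right) \left(\left(-3 - 8\right)^{2} + 494\right) = 2 \cdot 17 \cdot 15 \left(\left(-11\right)^{2} + 494\right) = 510 \left(121 + 494\right) = 510 \cdot 615 = 313650$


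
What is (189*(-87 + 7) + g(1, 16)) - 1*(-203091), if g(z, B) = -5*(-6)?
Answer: 188001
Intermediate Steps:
g(z, B) = 30
(189*(-87 + 7) + g(1, 16)) - 1*(-203091) = (189*(-87 + 7) + 30) - 1*(-203091) = (189*(-80) + 30) + 203091 = (-15120 + 30) + 203091 = -15090 + 203091 = 188001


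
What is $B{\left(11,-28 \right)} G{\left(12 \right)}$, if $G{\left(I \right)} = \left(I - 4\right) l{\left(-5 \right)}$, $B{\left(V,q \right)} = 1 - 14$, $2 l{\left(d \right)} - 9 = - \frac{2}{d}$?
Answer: $- \frac{2444}{5} \approx -488.8$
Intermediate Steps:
$l{\left(d \right)} = \frac{9}{2} - \frac{1}{d}$ ($l{\left(d \right)} = \frac{9}{2} + \frac{\left(-2\right) \frac{1}{d}}{2} = \frac{9}{2} - \frac{1}{d}$)
$B{\left(V,q \right)} = -13$ ($B{\left(V,q \right)} = 1 - 14 = -13$)
$G{\left(I \right)} = - \frac{94}{5} + \frac{47 I}{10}$ ($G{\left(I \right)} = \left(I - 4\right) \left(\frac{9}{2} - \frac{1}{-5}\right) = \left(-4 + I\right) \left(\frac{9}{2} - - \frac{1}{5}\right) = \left(-4 + I\right) \left(\frac{9}{2} + \frac{1}{5}\right) = \left(-4 + I\right) \frac{47}{10} = - \frac{94}{5} + \frac{47 I}{10}$)
$B{\left(11,-28 \right)} G{\left(12 \right)} = - 13 \left(- \frac{94}{5} + \frac{47}{10} \cdot 12\right) = - 13 \left(- \frac{94}{5} + \frac{282}{5}\right) = \left(-13\right) \frac{188}{5} = - \frac{2444}{5}$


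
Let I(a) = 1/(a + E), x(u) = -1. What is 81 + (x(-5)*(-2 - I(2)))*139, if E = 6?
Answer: 3011/8 ≈ 376.38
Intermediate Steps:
I(a) = 1/(6 + a) (I(a) = 1/(a + 6) = 1/(6 + a))
81 + (x(-5)*(-2 - I(2)))*139 = 81 - (-2 - 1/(6 + 2))*139 = 81 - (-2 - 1/8)*139 = 81 - (-2 - 1*⅛)*139 = 81 - (-2 - ⅛)*139 = 81 - 1*(-17/8)*139 = 81 + (17/8)*139 = 81 + 2363/8 = 3011/8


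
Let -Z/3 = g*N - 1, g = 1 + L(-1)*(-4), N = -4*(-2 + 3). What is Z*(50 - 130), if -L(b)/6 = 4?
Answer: -93360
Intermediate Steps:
N = -4 (N = -4*1 = -4)
L(b) = -24 (L(b) = -6*4 = -24)
g = 97 (g = 1 - 24*(-4) = 1 + 96 = 97)
Z = 1167 (Z = -3*(97*(-4) - 1) = -3*(-388 - 1) = -3*(-389) = 1167)
Z*(50 - 130) = 1167*(50 - 130) = 1167*(-80) = -93360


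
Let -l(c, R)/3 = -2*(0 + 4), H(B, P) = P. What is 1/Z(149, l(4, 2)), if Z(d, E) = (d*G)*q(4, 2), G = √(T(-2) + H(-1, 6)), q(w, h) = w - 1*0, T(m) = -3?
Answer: √3/1788 ≈ 0.00096871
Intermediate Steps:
q(w, h) = w (q(w, h) = w + 0 = w)
G = √3 (G = √(-3 + 6) = √3 ≈ 1.7320)
l(c, R) = 24 (l(c, R) = -(-6)*(0 + 4) = -(-6)*4 = -3*(-8) = 24)
Z(d, E) = 4*d*√3 (Z(d, E) = (d*√3)*4 = 4*d*√3)
1/Z(149, l(4, 2)) = 1/(4*149*√3) = 1/(596*√3) = √3/1788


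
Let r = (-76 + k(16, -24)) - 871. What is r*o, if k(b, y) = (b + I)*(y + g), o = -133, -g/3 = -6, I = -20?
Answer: 122759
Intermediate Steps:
g = 18 (g = -3*(-6) = 18)
k(b, y) = (-20 + b)*(18 + y) (k(b, y) = (b - 20)*(y + 18) = (-20 + b)*(18 + y))
r = -923 (r = (-76 + (-360 - 20*(-24) + 18*16 + 16*(-24))) - 871 = (-76 + (-360 + 480 + 288 - 384)) - 871 = (-76 + 24) - 871 = -52 - 871 = -923)
r*o = -923*(-133) = 122759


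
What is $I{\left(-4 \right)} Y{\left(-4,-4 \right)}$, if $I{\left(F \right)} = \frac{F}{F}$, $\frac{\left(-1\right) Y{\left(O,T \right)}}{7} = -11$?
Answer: $77$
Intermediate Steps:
$Y{\left(O,T \right)} = 77$ ($Y{\left(O,T \right)} = \left(-7\right) \left(-11\right) = 77$)
$I{\left(F \right)} = 1$
$I{\left(-4 \right)} Y{\left(-4,-4 \right)} = 1 \cdot 77 = 77$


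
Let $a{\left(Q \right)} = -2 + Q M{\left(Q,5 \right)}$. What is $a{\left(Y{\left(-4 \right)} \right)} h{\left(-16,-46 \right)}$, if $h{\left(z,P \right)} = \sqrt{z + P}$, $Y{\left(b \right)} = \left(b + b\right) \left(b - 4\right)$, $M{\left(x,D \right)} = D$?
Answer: $318 i \sqrt{62} \approx 2503.9 i$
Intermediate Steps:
$Y{\left(b \right)} = 2 b \left(-4 + b\right)$
$h{\left(z,P \right)} = \sqrt{P + z}$
$a{\left(Q \right)} = -2 + 5 Q$ ($a{\left(Q \right)} = -2 + Q 5 = -2 + 5 Q$)
$a{\left(Y{\left(-4 \right)} \right)} h{\left(-16,-46 \right)} = \left(-2 + 5 \cdot 2 \left(-4\right) \left(-4 - 4\right)\right) \sqrt{-46 - 16} = \left(-2 + 5 \cdot 2 \left(-4\right) \left(-8\right)\right) \sqrt{-62} = \left(-2 + 5 \cdot 64\right) i \sqrt{62} = \left(-2 + 320\right) i \sqrt{62} = 318 i \sqrt{62}$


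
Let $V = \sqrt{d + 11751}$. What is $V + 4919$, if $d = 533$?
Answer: $4919 + 2 \sqrt{3071} \approx 5029.8$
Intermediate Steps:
$V = 2 \sqrt{3071}$ ($V = \sqrt{533 + 11751} = \sqrt{12284} = 2 \sqrt{3071} \approx 110.83$)
$V + 4919 = 2 \sqrt{3071} + 4919 = 4919 + 2 \sqrt{3071}$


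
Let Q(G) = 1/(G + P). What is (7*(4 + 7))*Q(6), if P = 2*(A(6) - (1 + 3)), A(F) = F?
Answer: 77/10 ≈ 7.7000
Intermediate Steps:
P = 4 (P = 2*(6 - (1 + 3)) = 2*(6 - 1*4) = 2*(6 - 4) = 2*2 = 4)
Q(G) = 1/(4 + G) (Q(G) = 1/(G + 4) = 1/(4 + G))
(7*(4 + 7))*Q(6) = (7*(4 + 7))/(4 + 6) = (7*11)/10 = 77*(⅒) = 77/10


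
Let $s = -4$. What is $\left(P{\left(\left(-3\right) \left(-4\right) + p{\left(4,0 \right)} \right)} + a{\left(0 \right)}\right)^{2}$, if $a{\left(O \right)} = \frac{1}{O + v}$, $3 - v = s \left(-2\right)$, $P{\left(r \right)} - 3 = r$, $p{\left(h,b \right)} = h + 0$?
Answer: $\frac{8836}{25} \approx 353.44$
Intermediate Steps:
$p{\left(h,b \right)} = h$
$P{\left(r \right)} = 3 + r$
$v = -5$ ($v = 3 - \left(-4\right) \left(-2\right) = 3 - 8 = -5$)
$a{\left(O \right)} = \frac{1}{-5 + O}$ ($a{\left(O \right)} = \frac{1}{O - 5} = \frac{1}{-5 + O}$)
$\left(P{\left(\left(-3\right) \left(-4\right) + p{\left(4,0 \right)} \right)} + a{\left(0 \right)}\right)^{2} = \left(\left(3 + \left(\left(-3\right) \left(-4\right) + 4\right)\right) + \frac{1}{-5 + 0}\right)^{2} = \left(\left(3 + \left(12 + 4\right)\right) + \frac{1}{-5}\right)^{2} = \left(\left(3 + 16\right) - \frac{1}{5}\right)^{2} = \left(19 - \frac{1}{5}\right)^{2} = \left(\frac{94}{5}\right)^{2} = \frac{8836}{25}$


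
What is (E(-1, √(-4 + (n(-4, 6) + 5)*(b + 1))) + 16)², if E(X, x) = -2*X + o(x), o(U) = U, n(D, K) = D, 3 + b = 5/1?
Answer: (18 + I)² ≈ 323.0 + 36.0*I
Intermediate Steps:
b = 2 (b = -3 + 5/1 = -3 + 5*1 = -3 + 5 = 2)
E(X, x) = x - 2*X (E(X, x) = -2*X + x = x - 2*X)
(E(-1, √(-4 + (n(-4, 6) + 5)*(b + 1))) + 16)² = ((√(-4 + (-4 + 5)*(2 + 1)) - 2*(-1)) + 16)² = ((√(-4 + 1*3) + 2) + 16)² = ((√(-4 + 3) + 2) + 16)² = ((√(-1) + 2) + 16)² = ((I + 2) + 16)² = ((2 + I) + 16)² = (18 + I)²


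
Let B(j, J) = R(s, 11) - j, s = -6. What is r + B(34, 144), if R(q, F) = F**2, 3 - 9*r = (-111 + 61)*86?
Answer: 5086/9 ≈ 565.11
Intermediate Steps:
r = 4303/9 (r = 1/3 - (-111 + 61)*86/9 = 1/3 - (-50)*86/9 = 1/3 - 1/9*(-4300) = 1/3 + 4300/9 = 4303/9 ≈ 478.11)
B(j, J) = 121 - j (B(j, J) = 11**2 - j = 121 - j)
r + B(34, 144) = 4303/9 + (121 - 1*34) = 4303/9 + (121 - 34) = 4303/9 + 87 = 5086/9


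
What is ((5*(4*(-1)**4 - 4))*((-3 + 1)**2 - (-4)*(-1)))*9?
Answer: 0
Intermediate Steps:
((5*(4*(-1)**4 - 4))*((-3 + 1)**2 - (-4)*(-1)))*9 = ((5*(4*1 - 4))*((-2)**2 - 2*2))*9 = ((5*(4 - 4))*(4 - 4))*9 = ((5*0)*0)*9 = (0*0)*9 = 0*9 = 0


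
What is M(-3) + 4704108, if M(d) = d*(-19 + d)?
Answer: 4704174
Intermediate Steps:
M(-3) + 4704108 = -3*(-19 - 3) + 4704108 = -3*(-22) + 4704108 = 66 + 4704108 = 4704174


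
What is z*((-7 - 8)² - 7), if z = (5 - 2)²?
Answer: 1962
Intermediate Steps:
z = 9 (z = 3² = 9)
z*((-7 - 8)² - 7) = 9*((-7 - 8)² - 7) = 9*((-15)² - 7) = 9*(225 - 7) = 9*218 = 1962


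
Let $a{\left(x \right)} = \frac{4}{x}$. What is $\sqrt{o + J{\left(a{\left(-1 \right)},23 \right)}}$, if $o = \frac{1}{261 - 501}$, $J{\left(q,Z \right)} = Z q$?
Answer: $\frac{i \sqrt{331215}}{60} \approx 9.5919 i$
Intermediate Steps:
$o = - \frac{1}{240}$ ($o = \frac{1}{-240} = - \frac{1}{240} \approx -0.0041667$)
$\sqrt{o + J{\left(a{\left(-1 \right)},23 \right)}} = \sqrt{- \frac{1}{240} + 23 \frac{4}{-1}} = \sqrt{- \frac{1}{240} + 23 \cdot 4 \left(-1\right)} = \sqrt{- \frac{1}{240} + 23 \left(-4\right)} = \sqrt{- \frac{1}{240} - 92} = \sqrt{- \frac{22081}{240}} = \frac{i \sqrt{331215}}{60}$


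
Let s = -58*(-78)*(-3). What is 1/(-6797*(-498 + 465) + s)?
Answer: 1/210729 ≈ 4.7454e-6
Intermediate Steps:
s = -13572 (s = 4524*(-3) = -13572)
1/(-6797*(-498 + 465) + s) = 1/(-6797*(-498 + 465) - 13572) = 1/(-6797*(-33) - 13572) = 1/(224301 - 13572) = 1/210729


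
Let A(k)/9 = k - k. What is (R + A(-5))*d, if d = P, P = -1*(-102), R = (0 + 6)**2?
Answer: 3672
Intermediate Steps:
A(k) = 0 (A(k) = 9*(k - k) = 9*0 = 0)
R = 36 (R = 6**2 = 36)
P = 102
d = 102
(R + A(-5))*d = (36 + 0)*102 = 36*102 = 3672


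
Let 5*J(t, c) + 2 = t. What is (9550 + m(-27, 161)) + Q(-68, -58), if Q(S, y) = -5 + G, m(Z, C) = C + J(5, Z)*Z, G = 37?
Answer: 48634/5 ≈ 9726.8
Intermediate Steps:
J(t, c) = -2/5 + t/5
m(Z, C) = C + 3*Z/5 (m(Z, C) = C + (-2/5 + (1/5)*5)*Z = C + (-2/5 + 1)*Z = C + 3*Z/5)
Q(S, y) = 32 (Q(S, y) = -5 + 37 = 32)
(9550 + m(-27, 161)) + Q(-68, -58) = (9550 + (161 + (3/5)*(-27))) + 32 = (9550 + (161 - 81/5)) + 32 = (9550 + 724/5) + 32 = 48474/5 + 32 = 48634/5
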